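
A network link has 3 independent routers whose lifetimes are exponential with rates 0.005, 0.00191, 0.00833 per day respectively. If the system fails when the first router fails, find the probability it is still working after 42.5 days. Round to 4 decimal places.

The time to first failure is exponential with rate Σλ = 0.005 + 0.00191 + 0.00833 = 0.01524.
P(min > 42.5) = e^(−0.01524·42.5) = e^(−0.6477) ≈ 0.5232.

0.5232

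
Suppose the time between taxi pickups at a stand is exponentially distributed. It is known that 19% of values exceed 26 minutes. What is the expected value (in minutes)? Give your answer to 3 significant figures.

15.7

e^(−λ·26) = 0.19 ⇒ λ = −ln(0.19)/26 = 0.0638743.
Mean = 1/λ = 15.6558 minutes.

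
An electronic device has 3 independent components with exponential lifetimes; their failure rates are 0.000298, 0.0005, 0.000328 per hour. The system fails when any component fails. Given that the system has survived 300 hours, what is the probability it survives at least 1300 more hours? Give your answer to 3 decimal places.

Time to first failure ~ Exp(Σλ) with Σλ = 0.001126.
By memorylessness, P(T > 300+1300 | T > 300) = P(T > 1300) = e^(−0.001126·1300) ≈ 0.231.

0.231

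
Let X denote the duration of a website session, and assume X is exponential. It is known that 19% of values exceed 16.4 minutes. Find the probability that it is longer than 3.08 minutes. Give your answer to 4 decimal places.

e^(−λ·16.4) = 0.19 ⇒ λ = −ln(0.19)/16.4 = 0.101264.
P(X > 3.08) = e^(−0.101264·3.08) = e^(−0.31189) ≈ 0.7321.

0.7321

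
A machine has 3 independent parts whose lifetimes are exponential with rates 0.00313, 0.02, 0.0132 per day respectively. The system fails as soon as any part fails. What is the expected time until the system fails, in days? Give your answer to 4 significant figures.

27.53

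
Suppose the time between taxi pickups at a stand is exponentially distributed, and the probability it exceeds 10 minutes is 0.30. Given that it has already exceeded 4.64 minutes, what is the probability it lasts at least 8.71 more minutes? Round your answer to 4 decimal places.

From e^(−λ·10) = 0.30, λ = −ln(0.30)/10 = 0.120397.
Memoryless: P(X > 4.64+8.71 | X > 4.64) = P(X > 8.71) = e^(−0.120397·8.71) ≈ 0.3504.

0.3504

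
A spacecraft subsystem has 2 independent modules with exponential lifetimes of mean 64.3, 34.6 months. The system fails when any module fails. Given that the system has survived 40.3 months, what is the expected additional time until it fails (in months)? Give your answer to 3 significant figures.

First-failure rate Σλ = 1/64.3 + 1/34.6 = 0.0444538.
By memorylessness the expected residual is 1/Σλ = 22.4952 months, regardless of the 40.3 already elapsed.

22.5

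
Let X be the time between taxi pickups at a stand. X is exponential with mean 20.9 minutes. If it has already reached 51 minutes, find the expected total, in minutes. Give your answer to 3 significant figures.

71.9

The rate is λ = 1/20.9 = 0.0478469 per minute.
By memorylessness, E[X | X > 51] = 51 + 1/λ = 51 + 20.9 = 71.9 minutes.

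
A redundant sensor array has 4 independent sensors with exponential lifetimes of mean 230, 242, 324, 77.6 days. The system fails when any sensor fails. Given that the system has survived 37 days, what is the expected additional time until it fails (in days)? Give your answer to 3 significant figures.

40.9

First-failure rate Σλ = 1/230 + 1/242 + 1/324 + 1/77.6 = 0.0244531.
By memorylessness the expected residual is 1/Σλ = 40.8947 days, regardless of the 37 already elapsed.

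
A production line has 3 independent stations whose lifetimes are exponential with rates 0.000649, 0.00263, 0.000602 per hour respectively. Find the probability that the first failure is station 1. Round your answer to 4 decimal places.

0.1672

The time to first failure is exponential with rate Σλ = 0.000649 + 0.00263 + 0.000602 = 0.003881.
P(station 1 first) = λ_1/Σλ = 0.000649/0.003881 ≈ 0.1672.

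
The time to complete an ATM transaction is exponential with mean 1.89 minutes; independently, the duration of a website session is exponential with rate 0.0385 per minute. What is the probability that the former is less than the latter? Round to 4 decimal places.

0.9322

λ_1 = 1/1.89 = 0.529101, λ_2 = 0.0385.
For independent exponentials, P(the former < the latter) = λ_1/(λ_1+λ_2) = 0.529101/0.567601 ≈ 0.9322.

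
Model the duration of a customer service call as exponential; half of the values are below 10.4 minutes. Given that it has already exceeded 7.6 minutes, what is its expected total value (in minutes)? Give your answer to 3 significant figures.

22.6

For an exponential, median = ln(2)/λ, so λ = ln 2 / 10.4 = 0.0666488 per minute.
By memorylessness, E[X | X > 7.6] = 7.6 + 1/λ = 7.6 + 15.004 = 22.604 minutes.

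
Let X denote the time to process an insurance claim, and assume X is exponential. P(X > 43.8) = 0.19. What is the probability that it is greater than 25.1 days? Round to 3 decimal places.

e^(−λ·43.8) = 0.19 ⇒ λ = −ln(0.19)/43.8 = 0.0379162.
P(X > 25.1) = e^(−0.0379162·25.1) = e^(−0.9517) ≈ 0.386.

0.386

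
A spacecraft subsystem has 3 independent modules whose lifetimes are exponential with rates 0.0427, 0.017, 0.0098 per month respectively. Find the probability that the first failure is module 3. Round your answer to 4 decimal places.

0.1410

The time to first failure is exponential with rate Σλ = 0.0427 + 0.017 + 0.0098 = 0.0695.
P(module 3 first) = λ_3/Σλ = 0.0098/0.0695 ≈ 0.1410.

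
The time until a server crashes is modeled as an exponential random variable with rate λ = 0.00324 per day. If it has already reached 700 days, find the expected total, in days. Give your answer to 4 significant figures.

By memorylessness, E[X | X > 700] = 700 + 1/λ = 700 + 308.642 = 1008.64 days.

1009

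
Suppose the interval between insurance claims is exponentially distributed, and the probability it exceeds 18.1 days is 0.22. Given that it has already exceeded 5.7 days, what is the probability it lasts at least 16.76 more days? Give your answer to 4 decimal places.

From e^(−λ·18.1) = 0.22, λ = −ln(0.22)/18.1 = 0.0836535.
Memoryless: P(X > 5.7+16.76 | X > 5.7) = P(X > 16.76) = e^(−0.0836535·16.76) ≈ 0.2461.

0.2461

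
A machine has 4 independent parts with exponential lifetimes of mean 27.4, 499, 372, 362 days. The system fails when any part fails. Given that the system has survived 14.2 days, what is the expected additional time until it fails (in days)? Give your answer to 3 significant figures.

First-failure rate Σλ = 1/27.4 + 1/499 + 1/372 + 1/362 = 0.043951.
By memorylessness the expected residual is 1/Σλ = 22.7526 days, regardless of the 14.2 already elapsed.

22.8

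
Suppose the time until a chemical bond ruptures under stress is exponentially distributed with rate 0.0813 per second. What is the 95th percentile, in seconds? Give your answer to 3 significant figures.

36.8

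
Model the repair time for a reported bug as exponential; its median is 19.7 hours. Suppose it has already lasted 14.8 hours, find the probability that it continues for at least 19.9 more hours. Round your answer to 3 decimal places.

0.496

For an exponential, median = ln(2)/λ, so λ = ln 2 / 19.7 = 0.0351851 per hour.
By the memoryless property, P(X > 14.8+19.9 | X > 14.8) = P(X > 19.9).
P(X > 19.9) = e^(−0.70018) ≈ 0.496.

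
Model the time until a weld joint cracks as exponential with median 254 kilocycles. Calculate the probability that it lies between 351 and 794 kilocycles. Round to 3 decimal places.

For an exponential, median = ln(2)/λ, so λ = ln 2 / 254 = 0.00272893 per kilocycle.
P(351 < X < 794) = e^(−λ·351) − e^(−λ·794) = 0.38372 − 0.11455 ≈ 0.269.

0.269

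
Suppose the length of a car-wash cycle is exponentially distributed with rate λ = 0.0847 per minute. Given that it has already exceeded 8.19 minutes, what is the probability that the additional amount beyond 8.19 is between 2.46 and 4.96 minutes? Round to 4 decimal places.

Memoryless: the residual past 8.19 is again Exp(λ).
P(2.46 < residual < 4.96) = e^(−λ·2.46) − e^(−λ·4.96) = 0.81191 − 0.65697 ≈ 0.1549.

0.1549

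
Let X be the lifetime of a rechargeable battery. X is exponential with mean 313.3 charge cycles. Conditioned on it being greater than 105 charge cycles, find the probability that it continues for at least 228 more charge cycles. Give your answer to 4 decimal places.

The rate is λ = 1/313.3 = 0.00319183 per charge cycle.
P(X > s+t | X > s) = e^(−λ(s+t))/e^(−λs) = e^(−λt), independent of s = 105.
P(X > 228) = e^(−0.72774) ≈ 0.4830.

0.4830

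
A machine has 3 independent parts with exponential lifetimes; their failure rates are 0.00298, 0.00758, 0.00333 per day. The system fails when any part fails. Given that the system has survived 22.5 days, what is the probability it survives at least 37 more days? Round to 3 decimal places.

Time to first failure ~ Exp(Σλ) with Σλ = 0.01389.
By memorylessness, P(T > 22.5+37 | T > 22.5) = P(T > 37) = e^(−0.01389·37) ≈ 0.598.

0.598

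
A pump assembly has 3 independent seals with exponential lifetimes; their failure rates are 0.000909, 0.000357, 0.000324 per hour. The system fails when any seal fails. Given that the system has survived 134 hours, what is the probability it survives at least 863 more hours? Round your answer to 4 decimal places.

0.2536

Time to first failure ~ Exp(Σλ) with Σλ = 0.00159.
By memorylessness, P(T > 134+863 | T > 134) = P(T > 863) = e^(−0.00159·863) ≈ 0.2536.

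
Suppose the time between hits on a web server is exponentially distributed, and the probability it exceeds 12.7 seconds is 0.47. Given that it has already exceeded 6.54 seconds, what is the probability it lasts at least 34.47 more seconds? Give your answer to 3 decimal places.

From e^(−λ·12.7) = 0.47, λ = −ln(0.47)/12.7 = 0.0594506.
Memoryless: P(X > 6.54+34.47 | X > 6.54) = P(X > 34.47) = e^(−0.0594506·34.47) ≈ 0.129.

0.129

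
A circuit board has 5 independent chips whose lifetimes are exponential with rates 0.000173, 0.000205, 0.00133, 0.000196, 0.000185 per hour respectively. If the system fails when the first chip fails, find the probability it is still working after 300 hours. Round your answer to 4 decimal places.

0.5344

The time to first failure is exponential with rate Σλ = 0.000173 + 0.000205 + 0.00133 + 0.000196 + 0.000185 = 0.002089.
P(min > 300) = e^(−0.002089·300) = e^(−0.6267) ≈ 0.5344.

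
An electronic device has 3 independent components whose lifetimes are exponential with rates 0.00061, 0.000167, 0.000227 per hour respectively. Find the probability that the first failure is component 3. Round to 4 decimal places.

The time to first failure is exponential with rate Σλ = 0.00061 + 0.000167 + 0.000227 = 0.001004.
P(component 3 first) = λ_3/Σλ = 0.000227/0.001004 ≈ 0.2261.

0.2261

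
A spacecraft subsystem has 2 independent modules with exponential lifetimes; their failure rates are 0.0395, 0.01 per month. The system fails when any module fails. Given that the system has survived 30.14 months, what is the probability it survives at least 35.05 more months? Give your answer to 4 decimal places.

Time to first failure ~ Exp(Σλ) with Σλ = 0.0495.
By memorylessness, P(T > 30.14+35.05 | T > 30.14) = P(T > 35.05) = e^(−0.0495·35.05) ≈ 0.1764.

0.1764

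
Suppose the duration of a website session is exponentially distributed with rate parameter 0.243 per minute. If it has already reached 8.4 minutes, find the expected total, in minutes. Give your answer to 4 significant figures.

By memorylessness, E[X | X > 8.4] = 8.4 + 1/λ = 8.4 + 4.11523 = 12.5152 minutes.

12.52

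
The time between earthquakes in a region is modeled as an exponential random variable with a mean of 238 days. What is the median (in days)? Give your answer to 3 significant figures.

165

The rate is λ = 1/238 = 0.00420168 per day.
Set 1 − e^(−λt) = 0.5, so t = −ln(0.5)/λ = 0.69315/0.00420168 ≈ 164.969 days.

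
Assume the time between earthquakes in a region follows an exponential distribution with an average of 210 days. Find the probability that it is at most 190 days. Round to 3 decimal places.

The rate is λ = 1/210 = 0.0047619 per day.
P(X ≤ 190) = 1 − e^(−λ·190) = 1 − e^(−0.90476) ≈ 0.595.

0.595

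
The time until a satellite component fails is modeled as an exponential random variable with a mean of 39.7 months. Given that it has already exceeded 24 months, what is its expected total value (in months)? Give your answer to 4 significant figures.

63.70

The rate is λ = 1/39.7 = 0.0251889 per month.
By memorylessness, E[X | X > 24] = 24 + 1/λ = 24 + 39.7 = 63.7 months.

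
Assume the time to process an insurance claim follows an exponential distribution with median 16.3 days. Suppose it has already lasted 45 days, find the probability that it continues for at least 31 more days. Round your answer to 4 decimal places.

0.2676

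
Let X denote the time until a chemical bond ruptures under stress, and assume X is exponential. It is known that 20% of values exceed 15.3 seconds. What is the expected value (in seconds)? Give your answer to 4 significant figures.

9.506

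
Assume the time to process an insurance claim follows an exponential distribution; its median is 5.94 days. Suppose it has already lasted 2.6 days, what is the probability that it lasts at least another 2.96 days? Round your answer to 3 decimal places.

0.708

For an exponential, median = ln(2)/λ, so λ = ln 2 / 5.94 = 0.116691 per day.
By the memoryless property, P(X > 2.6+2.96 | X > 2.6) = P(X > 2.96).
P(X > 2.96) = e^(−0.34541) ≈ 0.708.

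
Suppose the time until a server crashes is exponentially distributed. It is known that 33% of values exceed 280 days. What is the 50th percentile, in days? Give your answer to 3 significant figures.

175

e^(−λ·280) = 0.33 ⇒ λ = −ln(0.33)/280 = 0.00395951.
50th percentile: 1 − e^(−λt) = 0.5, t = −ln(0.5)/λ = 175.059 days.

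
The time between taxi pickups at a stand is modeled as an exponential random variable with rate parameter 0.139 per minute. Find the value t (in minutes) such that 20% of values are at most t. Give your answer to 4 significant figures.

1.605

Set 1 − e^(−λt) = 0.2, so t = −ln(0.8)/λ = 0.22314/0.139 ≈ 1.60535 minutes.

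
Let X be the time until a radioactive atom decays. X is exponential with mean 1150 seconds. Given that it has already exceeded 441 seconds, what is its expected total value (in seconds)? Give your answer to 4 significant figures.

The rate is λ = 1/1150 = 0.000869565 per second.
By memorylessness, E[X | X > 441] = 441 + 1/λ = 441 + 1150 = 1591 seconds.

1591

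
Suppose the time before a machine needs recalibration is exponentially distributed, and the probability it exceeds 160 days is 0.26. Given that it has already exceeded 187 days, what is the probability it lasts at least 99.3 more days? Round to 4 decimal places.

From e^(−λ·160) = 0.26, λ = −ln(0.26)/160 = 0.00841921.
Memoryless: P(X > 187+99.3 | X > 187) = P(X > 99.3) = e^(−0.00841921·99.3) ≈ 0.4334.

0.4334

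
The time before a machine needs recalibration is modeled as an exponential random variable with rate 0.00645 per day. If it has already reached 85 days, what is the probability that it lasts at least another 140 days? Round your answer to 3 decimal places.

0.405

By the memoryless property, P(X > 85+140 | X > 85) = P(X > 140).
P(X > 140) = e^(−0.903) ≈ 0.405.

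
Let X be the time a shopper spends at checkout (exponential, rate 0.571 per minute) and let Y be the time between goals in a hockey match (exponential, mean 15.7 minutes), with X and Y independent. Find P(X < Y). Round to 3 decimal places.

0.900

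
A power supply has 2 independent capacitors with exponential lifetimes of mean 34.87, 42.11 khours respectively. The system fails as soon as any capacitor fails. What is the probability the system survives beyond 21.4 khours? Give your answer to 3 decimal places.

0.326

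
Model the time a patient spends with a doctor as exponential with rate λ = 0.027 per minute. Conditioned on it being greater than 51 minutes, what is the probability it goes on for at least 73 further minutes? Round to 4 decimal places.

0.1393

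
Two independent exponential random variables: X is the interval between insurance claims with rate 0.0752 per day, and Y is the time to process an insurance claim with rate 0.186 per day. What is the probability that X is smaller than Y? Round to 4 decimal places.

0.2879

λ_1 = 0.0752, λ_2 = 0.186.
For independent exponentials, P(X < Y) = λ_1/(λ_1+λ_2) = 0.0752/0.2612 ≈ 0.2879.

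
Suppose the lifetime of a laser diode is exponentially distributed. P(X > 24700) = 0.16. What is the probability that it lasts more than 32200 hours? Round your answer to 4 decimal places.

0.0917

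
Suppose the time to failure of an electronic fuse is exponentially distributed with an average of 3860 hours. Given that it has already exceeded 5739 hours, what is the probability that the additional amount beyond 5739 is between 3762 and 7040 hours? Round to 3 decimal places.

0.216

The rate is λ = 1/3860 = 0.000259067 per hour.
Memoryless: the residual past 5739 is again Exp(λ).
P(3762 < residual < 7040) = e^(−λ·3762) − e^(−λ·7040) = 0.37734 − 0.16141 ≈ 0.216.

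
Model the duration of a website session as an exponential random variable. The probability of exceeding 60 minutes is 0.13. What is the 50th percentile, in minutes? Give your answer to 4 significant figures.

e^(−λ·60) = 0.13 ⇒ λ = −ln(0.13)/60 = 0.0340037.
50th percentile: 1 − e^(−λt) = 0.5, t = −ln(0.5)/λ = 20.3845 minutes.

20.38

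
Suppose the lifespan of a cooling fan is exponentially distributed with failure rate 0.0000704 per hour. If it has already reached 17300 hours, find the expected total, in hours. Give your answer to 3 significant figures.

By memorylessness, E[X | X > 17300] = 17300 + 1/λ = 17300 + 14204.5 = 31504.5 hours.

31500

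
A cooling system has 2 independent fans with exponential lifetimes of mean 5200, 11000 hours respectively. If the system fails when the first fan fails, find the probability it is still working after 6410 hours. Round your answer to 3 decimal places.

0.163

The first failure time is exponential with rate Σλ_i = 1/5200 + 1/11000 = 0.000283217 per hour.
P(min > 6410) = e^(−0.000283217·6410) = e^(−1.8154) ≈ 0.163.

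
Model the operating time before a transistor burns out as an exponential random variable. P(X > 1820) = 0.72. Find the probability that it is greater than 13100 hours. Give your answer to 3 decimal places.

0.094

e^(−λ·1820) = 0.72 ⇒ λ = −ln(0.72)/1820 = 0.000180497.
P(X > 13100) = e^(−0.000180497·13100) = e^(−2.3645) ≈ 0.094.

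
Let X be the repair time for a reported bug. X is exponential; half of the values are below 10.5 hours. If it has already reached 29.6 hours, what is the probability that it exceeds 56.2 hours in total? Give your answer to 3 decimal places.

0.173

For an exponential, median = ln(2)/λ, so λ = ln 2 / 10.5 = 0.066014 per hour.
The exponential is memoryless, so the remaining time is again Exp(λ): the condition X > 29.6 is irrelevant.
P(X > 26.6) = e^(−1.756) ≈ 0.173.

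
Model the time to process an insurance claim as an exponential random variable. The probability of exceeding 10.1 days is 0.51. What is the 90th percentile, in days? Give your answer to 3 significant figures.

e^(−λ·10.1) = 0.51 ⇒ λ = −ln(0.51)/10.1 = 0.0666678.
90th percentile: 1 − e^(−λt) = 0.9, t = −ln(0.1)/λ = 34.5382 days.

34.5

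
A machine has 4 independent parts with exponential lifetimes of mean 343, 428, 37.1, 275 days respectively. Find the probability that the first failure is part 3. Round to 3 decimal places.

0.752

Rates: λ_i = 1/mean_i → 0.00291545, 0.00233645, 0.0269542, 0.00363636; Σλ = 0.0358424.
P(part 3 first) = λ_3/Σλ = 0.0269542/0.0358424 ≈ 0.752.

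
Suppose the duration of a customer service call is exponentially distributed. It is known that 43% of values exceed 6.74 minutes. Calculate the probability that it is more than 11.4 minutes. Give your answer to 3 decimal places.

0.240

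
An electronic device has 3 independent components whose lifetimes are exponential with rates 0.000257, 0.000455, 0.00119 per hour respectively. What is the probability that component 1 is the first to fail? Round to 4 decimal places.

0.1351

The time to first failure is exponential with rate Σλ = 0.000257 + 0.000455 + 0.00119 = 0.001902.
P(component 1 first) = λ_1/Σλ = 0.000257/0.001902 ≈ 0.1351.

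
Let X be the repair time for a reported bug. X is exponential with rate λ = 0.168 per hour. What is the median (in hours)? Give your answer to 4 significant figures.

4.126

Set 1 − e^(−λt) = 0.5, so t = −ln(0.5)/λ = 0.69315/0.168 ≈ 4.12588 hours.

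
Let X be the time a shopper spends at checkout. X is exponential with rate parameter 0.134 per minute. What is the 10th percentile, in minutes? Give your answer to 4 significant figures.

0.7863

Set 1 − e^(−λt) = 0.1, so t = −ln(0.9)/λ = 0.10536/0.134 ≈ 0.786273 minutes.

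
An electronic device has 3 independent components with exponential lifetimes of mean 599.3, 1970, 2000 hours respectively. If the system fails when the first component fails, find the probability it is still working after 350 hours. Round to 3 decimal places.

0.392

The first failure time is exponential with rate Σλ_i = 1/599.3 + 1/1970 + 1/2000 = 0.00267623 per hour.
P(min > 350) = e^(−0.00267623·350) = e^(−0.93668) ≈ 0.392.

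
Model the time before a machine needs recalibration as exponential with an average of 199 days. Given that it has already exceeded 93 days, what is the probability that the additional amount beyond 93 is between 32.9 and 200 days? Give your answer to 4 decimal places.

0.4816

The rate is λ = 1/199 = 0.00502513 per day.
Memoryless: the residual past 93 is again Exp(λ).
P(32.9 < residual < 200) = e^(−λ·32.9) − e^(−λ·200) = 0.84762 − 0.36604 ≈ 0.4816.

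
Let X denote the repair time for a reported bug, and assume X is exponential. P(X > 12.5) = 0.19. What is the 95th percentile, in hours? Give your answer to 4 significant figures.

e^(−λ·12.5) = 0.19 ⇒ λ = −ln(0.19)/12.5 = 0.132858.
95th percentile: 1 − e^(−λt) = 0.95, t = −ln(0.05)/λ = 22.5483 hours.

22.55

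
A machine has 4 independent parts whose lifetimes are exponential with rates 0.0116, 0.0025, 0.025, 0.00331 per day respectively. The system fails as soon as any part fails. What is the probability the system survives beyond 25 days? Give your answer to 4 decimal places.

The time to first failure is exponential with rate Σλ = 0.0116 + 0.0025 + 0.025 + 0.00331 = 0.04241.
P(min > 25) = e^(−0.04241·25) = e^(−1.0603) ≈ 0.3464.

0.3464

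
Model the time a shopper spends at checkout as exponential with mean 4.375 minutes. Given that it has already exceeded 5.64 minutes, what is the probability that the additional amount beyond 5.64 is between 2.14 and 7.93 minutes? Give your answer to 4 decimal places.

The rate is λ = 1/4.375 = 0.228571 per minute.
Memoryless: the residual past 5.64 is again Exp(λ).
P(2.14 < residual < 7.93) = e^(−λ·2.14) − e^(−λ·7.93) = 0.61315 − 0.16323 ≈ 0.4499.

0.4499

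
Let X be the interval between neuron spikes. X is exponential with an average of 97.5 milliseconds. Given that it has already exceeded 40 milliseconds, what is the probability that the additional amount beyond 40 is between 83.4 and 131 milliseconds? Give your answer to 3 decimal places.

0.164

The rate is λ = 1/97.5 = 0.0102564 per millisecond.
Memoryless: the residual past 40 is again Exp(λ).
P(83.4 < residual < 131) = e^(−λ·83.4) − e^(−λ·131) = 0.42512 − 0.26091 ≈ 0.164.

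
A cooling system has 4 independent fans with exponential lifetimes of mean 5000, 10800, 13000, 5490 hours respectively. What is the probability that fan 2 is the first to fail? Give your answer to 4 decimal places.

0.1678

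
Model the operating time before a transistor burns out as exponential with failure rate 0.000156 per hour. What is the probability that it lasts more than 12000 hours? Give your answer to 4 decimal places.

0.1538

P(X > 12000) = e^(−λ·12000) = e^(−1.872) ≈ 0.1538.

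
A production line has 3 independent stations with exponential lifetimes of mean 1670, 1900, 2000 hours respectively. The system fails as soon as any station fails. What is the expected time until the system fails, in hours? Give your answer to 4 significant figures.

The first failure time is exponential with rate Σλ_i = 1/1670 + 1/1900 + 1/2000 = 0.00162512 per hour.
E[min] = 1/Σλ = 1/0.00162512 = 615.34 hours.

615.3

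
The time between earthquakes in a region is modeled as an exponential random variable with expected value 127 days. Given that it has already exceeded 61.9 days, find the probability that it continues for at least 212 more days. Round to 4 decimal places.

The rate is λ = 1/127 = 0.00787402 per day.
P(X > s+t | X > s) = e^(−λ(s+t))/e^(−λs) = e^(−λt), independent of s = 61.9.
P(X > 212) = e^(−1.6693) ≈ 0.1884.

0.1884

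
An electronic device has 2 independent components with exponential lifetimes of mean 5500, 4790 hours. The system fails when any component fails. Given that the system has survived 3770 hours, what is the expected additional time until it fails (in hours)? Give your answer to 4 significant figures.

First-failure rate Σλ = 1/5500 + 1/4790 = 0.000390586.
By memorylessness the expected residual is 1/Σλ = 2560.25 hours, regardless of the 3770 already elapsed.

2560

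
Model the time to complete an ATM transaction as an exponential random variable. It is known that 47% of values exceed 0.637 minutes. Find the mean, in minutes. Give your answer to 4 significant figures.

0.8437

e^(−λ·0.637) = 0.47 ⇒ λ = −ln(0.47)/0.637 = 1.18528.
Mean = 1/λ = 0.843683 minutes.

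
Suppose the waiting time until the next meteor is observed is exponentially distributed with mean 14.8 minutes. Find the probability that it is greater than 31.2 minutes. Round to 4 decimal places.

0.1215

The rate is λ = 1/14.8 = 0.0675676 per minute.
P(X > 31.2) = e^(−λ·31.2) = e^(−2.1081) ≈ 0.1215.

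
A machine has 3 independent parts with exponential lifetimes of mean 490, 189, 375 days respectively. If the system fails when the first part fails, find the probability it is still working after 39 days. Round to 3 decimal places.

The first failure time is exponential with rate Σλ_i = 1/490 + 1/189 + 1/375 = 0.00999849 per day.
P(min > 39) = e^(−0.00999849·39) = e^(−0.38994) ≈ 0.677.

0.677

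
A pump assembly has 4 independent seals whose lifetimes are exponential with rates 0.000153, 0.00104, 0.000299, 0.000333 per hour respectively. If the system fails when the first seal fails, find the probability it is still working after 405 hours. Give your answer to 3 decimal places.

0.478

The time to first failure is exponential with rate Σλ = 0.000153 + 0.00104 + 0.000299 + 0.000333 = 0.001825.
P(min > 405) = e^(−0.001825·405) = e^(−0.73913) ≈ 0.478.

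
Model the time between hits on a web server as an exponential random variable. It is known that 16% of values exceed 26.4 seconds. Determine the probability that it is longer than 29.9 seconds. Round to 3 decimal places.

0.125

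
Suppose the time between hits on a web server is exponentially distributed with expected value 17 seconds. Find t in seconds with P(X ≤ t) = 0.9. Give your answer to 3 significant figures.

39.1

The rate is λ = 1/17 = 0.0588235 per second.
Set 1 − e^(−λt) = 0.9, so t = −ln(0.1)/λ = 2.3026/0.0588235 ≈ 39.1439 seconds.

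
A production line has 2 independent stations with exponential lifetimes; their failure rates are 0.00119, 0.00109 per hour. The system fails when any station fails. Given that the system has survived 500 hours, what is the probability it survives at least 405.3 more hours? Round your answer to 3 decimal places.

0.397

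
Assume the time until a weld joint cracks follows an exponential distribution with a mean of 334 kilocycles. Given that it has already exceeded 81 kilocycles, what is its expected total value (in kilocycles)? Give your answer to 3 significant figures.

415

The rate is λ = 1/334 = 0.00299401 per kilocycle.
By memorylessness, E[X | X > 81] = 81 + 1/λ = 81 + 334 = 415 kilocycles.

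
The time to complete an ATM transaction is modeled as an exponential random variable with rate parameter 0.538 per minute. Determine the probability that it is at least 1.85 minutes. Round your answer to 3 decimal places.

P(X > 1.85) = e^(−λ·1.85) = e^(−0.9953) ≈ 0.370.

0.370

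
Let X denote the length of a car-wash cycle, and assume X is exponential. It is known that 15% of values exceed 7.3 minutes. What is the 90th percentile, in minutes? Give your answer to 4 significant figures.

8.860

e^(−λ·7.3) = 0.15 ⇒ λ = −ln(0.15)/7.3 = 0.259879.
90th percentile: 1 − e^(−λt) = 0.9, t = −ln(0.1)/λ = 8.8602 minutes.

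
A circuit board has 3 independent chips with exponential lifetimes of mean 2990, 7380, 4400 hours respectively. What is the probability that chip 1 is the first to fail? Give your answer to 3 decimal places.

0.480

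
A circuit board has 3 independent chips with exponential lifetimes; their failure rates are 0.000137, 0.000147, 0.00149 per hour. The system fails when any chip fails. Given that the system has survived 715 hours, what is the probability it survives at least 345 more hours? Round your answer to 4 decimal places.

Time to first failure ~ Exp(Σλ) with Σλ = 0.001774.
By memorylessness, P(T > 715+345 | T > 715) = P(T > 345) = e^(−0.001774·345) ≈ 0.5422.

0.5422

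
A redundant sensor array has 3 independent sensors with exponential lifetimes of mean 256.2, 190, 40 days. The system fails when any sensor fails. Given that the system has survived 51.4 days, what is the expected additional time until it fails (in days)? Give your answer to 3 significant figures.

First-failure rate Σλ = 1/256.2 + 1/190 + 1/40 = 0.0341664.
By memorylessness the expected residual is 1/Σλ = 29.2686 days, regardless of the 51.4 already elapsed.

29.3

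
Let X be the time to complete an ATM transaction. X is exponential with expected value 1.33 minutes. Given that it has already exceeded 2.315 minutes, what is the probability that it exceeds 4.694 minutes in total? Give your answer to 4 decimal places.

0.1672

The rate is λ = 1/1.33 = 0.75188 per minute.
P(X > s+t | X > s) = e^(−λ(s+t))/e^(−λs) = e^(−λt), independent of s = 2.315.
P(X > 2.379) = e^(−1.7887) ≈ 0.1672.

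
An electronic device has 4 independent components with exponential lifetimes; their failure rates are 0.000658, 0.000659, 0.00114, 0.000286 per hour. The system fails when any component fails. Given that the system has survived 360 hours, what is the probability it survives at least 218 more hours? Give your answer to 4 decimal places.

Time to first failure ~ Exp(Σλ) with Σλ = 0.002743.
By memorylessness, P(T > 360+218 | T > 360) = P(T > 218) = e^(−0.002743·218) ≈ 0.5499.

0.5499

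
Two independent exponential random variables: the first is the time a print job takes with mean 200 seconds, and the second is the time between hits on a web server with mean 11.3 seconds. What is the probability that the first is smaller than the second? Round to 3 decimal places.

0.053

λ_1 = 1/200 = 0.005, λ_2 = 1/11.3 = 0.0884956.
For independent exponentials, P(the first < the second) = λ_1/(λ_1+λ_2) = 0.005/0.0934956 ≈ 0.053.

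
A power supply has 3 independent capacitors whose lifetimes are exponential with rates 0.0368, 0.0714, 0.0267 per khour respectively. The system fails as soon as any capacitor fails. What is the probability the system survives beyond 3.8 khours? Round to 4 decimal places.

The time to first failure is exponential with rate Σλ = 0.0368 + 0.0714 + 0.0267 = 0.1349.
P(min > 3.8) = e^(−0.1349·3.8) = e^(−0.51262) ≈ 0.5989.

0.5989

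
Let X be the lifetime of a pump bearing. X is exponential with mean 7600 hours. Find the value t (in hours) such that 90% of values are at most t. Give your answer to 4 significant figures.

17500

The rate is λ = 1/7600 = 0.000131579 per hour.
Set 1 − e^(−λt) = 0.9, so t = −ln(0.1)/λ = 2.3026/0.000131579 ≈ 17499.6 hours.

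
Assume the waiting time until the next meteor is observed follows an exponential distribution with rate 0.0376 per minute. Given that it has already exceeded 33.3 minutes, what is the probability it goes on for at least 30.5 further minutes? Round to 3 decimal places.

0.318

P(X > s+t | X > s) = e^(−λ(s+t))/e^(−λs) = e^(−λt), independent of s = 33.3.
P(X > 30.5) = e^(−1.1468) ≈ 0.318.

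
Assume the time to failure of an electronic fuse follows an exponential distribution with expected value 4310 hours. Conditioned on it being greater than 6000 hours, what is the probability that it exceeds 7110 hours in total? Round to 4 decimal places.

The rate is λ = 1/4310 = 0.000232019 per hour.
By the memoryless property, P(X > 6000+1110 | X > 6000) = P(X > 1110).
P(X > 1110) = e^(−0.25754) ≈ 0.7730.

0.7730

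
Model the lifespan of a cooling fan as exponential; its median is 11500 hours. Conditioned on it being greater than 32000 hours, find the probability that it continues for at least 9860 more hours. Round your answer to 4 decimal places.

0.5519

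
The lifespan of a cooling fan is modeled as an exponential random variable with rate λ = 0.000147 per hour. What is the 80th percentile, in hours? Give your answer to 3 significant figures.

10900

Set 1 − e^(−λt) = 0.8, so t = −ln(0.2)/λ = 1.6094/0.000147 ≈ 10948.6 hours.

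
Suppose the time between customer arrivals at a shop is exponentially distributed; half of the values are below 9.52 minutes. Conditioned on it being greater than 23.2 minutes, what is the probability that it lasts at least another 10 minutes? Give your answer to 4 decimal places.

For an exponential, median = ln(2)/λ, so λ = ln 2 / 9.52 = 0.0728096 per minute.
By the memoryless property, P(X > 23.2+10 | X > 23.2) = P(X > 10).
P(X > 10) = e^(−0.7281) ≈ 0.4828.

0.4828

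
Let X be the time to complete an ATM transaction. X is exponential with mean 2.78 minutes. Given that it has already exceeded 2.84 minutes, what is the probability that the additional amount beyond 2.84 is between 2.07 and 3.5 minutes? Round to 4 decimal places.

The rate is λ = 1/2.78 = 0.359712 per minute.
Memoryless: the residual past 2.84 is again Exp(λ).
P(2.07 < residual < 3.5) = e^(−λ·2.07) − e^(−λ·3.5) = 0.47492 − 0.28394 ≈ 0.1910.

0.1910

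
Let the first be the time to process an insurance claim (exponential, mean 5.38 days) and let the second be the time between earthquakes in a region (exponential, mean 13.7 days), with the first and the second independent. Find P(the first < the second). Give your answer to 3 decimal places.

λ_1 = 1/5.38 = 0.185874, λ_2 = 1/13.7 = 0.0729927.
For independent exponentials, P(the first < the second) = λ_1/(λ_1+λ_2) = 0.185874/0.258866 ≈ 0.718.

0.718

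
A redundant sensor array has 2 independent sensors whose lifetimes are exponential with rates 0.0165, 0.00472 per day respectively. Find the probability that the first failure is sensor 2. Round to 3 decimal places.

0.222

The time to first failure is exponential with rate Σλ = 0.0165 + 0.00472 = 0.02122.
P(sensor 2 first) = λ_2/Σλ = 0.00472/0.02122 ≈ 0.222.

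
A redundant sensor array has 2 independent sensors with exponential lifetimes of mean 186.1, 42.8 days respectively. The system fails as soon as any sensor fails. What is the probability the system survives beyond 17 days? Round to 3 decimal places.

0.614

The first failure time is exponential with rate Σλ_i = 1/186.1 + 1/42.8 = 0.0287379 per day.
P(min > 17) = e^(−0.0287379·17) = e^(−0.48854) ≈ 0.614.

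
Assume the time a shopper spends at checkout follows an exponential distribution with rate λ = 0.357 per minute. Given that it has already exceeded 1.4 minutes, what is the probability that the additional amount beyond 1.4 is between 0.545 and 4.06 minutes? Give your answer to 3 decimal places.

Memoryless: the residual past 1.4 is again Exp(λ).
P(0.545 < residual < 4.06) = e^(−λ·0.545) − e^(−λ·4.06) = 0.82319 − 0.23471 ≈ 0.588.

0.588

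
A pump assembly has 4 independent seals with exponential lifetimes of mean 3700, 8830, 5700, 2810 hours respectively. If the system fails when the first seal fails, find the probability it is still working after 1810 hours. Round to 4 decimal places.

The first failure time is exponential with rate Σλ_i = 1/3700 + 1/8830 + 1/5700 + 1/2810 = 0.000914831 per hour.
P(min > 1810) = e^(−0.000914831·1810) = e^(−1.6558) ≈ 0.1909.

0.1909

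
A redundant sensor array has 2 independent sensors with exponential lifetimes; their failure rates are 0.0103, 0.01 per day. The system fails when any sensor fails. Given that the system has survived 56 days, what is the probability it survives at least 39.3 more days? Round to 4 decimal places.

0.4503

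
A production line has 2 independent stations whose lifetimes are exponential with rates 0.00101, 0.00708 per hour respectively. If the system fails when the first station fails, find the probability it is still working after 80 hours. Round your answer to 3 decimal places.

0.524

The time to first failure is exponential with rate Σλ = 0.00101 + 0.00708 = 0.00809.
P(min > 80) = e^(−0.00809·80) = e^(−0.6472) ≈ 0.524.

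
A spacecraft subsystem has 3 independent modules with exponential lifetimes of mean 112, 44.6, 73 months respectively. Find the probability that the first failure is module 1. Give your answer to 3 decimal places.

Rates: λ_i = 1/mean_i → 0.00892857, 0.0224215, 0.0136986; Σλ = 0.0450487.
P(module 1 first) = λ_1/Σλ = 0.00892857/0.0450487 ≈ 0.198.

0.198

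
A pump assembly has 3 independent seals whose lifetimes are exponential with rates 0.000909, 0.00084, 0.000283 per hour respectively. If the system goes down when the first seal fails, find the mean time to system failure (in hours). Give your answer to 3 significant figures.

492

The time to first failure is exponential with rate Σλ = 0.000909 + 0.00084 + 0.000283 = 0.002032.
E[min] = 1/Σλ = 1/0.002032 = 492.126 hours.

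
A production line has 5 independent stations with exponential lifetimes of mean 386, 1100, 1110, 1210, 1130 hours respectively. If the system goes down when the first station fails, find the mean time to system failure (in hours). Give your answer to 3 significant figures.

164

The first failure time is exponential with rate Σλ_i = 1/386 + 1/1100 + 1/1110 + 1/1210 + 1/1130 = 0.00611207 per hour.
E[min] = 1/Σλ = 1/0.00611207 = 163.611 hours.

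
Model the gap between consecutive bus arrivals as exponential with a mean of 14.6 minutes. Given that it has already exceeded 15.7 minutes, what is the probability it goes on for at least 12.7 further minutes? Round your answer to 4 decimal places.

The rate is λ = 1/14.6 = 0.0684932 per minute.
By the memoryless property, P(X > 15.7+12.7 | X > 15.7) = P(X > 12.7).
P(X > 12.7) = e^(−0.86986) ≈ 0.4190.

0.4190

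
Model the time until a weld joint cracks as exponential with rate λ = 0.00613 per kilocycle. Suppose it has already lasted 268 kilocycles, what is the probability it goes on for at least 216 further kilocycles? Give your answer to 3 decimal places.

By the memoryless property, P(X > 268+216 | X > 268) = P(X > 216).
P(X > 216) = e^(−1.3241) ≈ 0.266.

0.266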